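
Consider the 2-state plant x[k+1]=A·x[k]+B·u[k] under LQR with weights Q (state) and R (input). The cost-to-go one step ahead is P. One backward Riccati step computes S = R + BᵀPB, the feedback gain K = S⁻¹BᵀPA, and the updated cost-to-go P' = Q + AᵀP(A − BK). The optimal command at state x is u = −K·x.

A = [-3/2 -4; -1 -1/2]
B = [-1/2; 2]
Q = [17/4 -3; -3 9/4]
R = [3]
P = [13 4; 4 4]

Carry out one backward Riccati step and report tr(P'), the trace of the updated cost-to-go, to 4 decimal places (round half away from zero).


266.2895

BᵀP = [1.5000 6.0000]
S = R + BᵀPB = [3] + [11.2500] = [14.2500]
BᵀPA = [-8.2500 -9.0000]
K = S⁻¹·BᵀPA = [-0.5789 -0.6316]
A−BK = [-1.7895 -4.3158; 0.1579 0.7632]
AᵀP(A−BK) = [40.4737 93.7895; 93.7895 219.3158]
P' = Q + AᵀP(A−BK) = [44.7237 90.7895; 90.7895 221.5658]
tr(P') = 266.2895


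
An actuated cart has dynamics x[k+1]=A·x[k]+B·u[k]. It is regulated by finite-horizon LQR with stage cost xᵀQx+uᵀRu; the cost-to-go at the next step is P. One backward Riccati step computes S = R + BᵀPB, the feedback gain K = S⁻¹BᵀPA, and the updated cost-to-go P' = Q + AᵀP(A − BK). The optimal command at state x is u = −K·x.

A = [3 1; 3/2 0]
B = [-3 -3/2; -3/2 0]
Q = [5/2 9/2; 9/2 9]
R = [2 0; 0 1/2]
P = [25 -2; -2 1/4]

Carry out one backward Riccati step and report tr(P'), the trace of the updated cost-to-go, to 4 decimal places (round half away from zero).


12.6277

BᵀP = [-72.0000 5.6250; -37.5000 3.0000]
S = R + BᵀPB = [2 0; 0 1/2] + [207.5625 108.0000; 108.0000 56.2500] = [209.5625 108.0000; 108.0000 56.7500]
BᵀPA = [-207.5625 -72.0000; -108.0000 -37.5000]
K = S⁻¹·BᵀPA = [-0.5037 -0.1574; -0.9446 -0.3612]
A−BK = [0.0722 -0.0141; 0.7445 -0.2361]
AᵀP(A−BK) = [1.0073 0.3149; 0.3149 0.1204]
P' = Q + AᵀP(A−BK) = [3.5073 4.8149; 4.8149 9.1204]
tr(P') = 12.6277


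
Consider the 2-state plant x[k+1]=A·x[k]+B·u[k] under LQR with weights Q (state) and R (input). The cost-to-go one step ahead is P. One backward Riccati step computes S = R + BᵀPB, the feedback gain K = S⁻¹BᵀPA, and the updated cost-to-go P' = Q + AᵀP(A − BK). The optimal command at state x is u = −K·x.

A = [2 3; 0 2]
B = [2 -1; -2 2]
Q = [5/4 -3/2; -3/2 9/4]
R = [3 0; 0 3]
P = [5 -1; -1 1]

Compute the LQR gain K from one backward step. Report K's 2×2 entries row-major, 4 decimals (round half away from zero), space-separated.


0.6500 0.9250 -0.0625 0.2188

BᵀP = [12.0000 -4.0000; -7.0000 3.0000]
S = R + BᵀPB = [3 0; 0 3] + [32.0000 -20.0000; -20.0000 13.0000] = [35.0000 -20.0000; -20.0000 16.0000]
BᵀPA = [24.0000 28.0000; -14.0000 -15.0000]
K = S⁻¹·BᵀPA = [0.6500 0.9250; -0.0625 0.2188]
A−BK = [0.6375 1.3688; 1.4250 3.4125]
AᵀP(A−BK) = [3.5250 6.8625; 6.8625 14.3813]
P' = Q + AᵀP(A−BK) = [4.7750 5.3625; 5.3625 16.6313]
tr(P') = 21.4063


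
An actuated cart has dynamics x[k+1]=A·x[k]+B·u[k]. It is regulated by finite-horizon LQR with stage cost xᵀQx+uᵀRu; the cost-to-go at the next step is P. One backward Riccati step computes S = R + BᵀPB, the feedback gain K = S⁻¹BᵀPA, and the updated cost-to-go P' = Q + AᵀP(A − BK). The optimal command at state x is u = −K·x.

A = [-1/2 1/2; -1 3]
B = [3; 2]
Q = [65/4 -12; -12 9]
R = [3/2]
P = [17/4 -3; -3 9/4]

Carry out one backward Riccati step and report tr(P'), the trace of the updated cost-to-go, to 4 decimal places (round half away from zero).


29.7353

BᵀP = [6.7500 -4.5000]
S = R + BᵀPB = [3/2] + [11.2500] = [12.7500]
BᵀPA = [1.1250 -10.1250]
K = S⁻¹·BᵀPA = [0.0882 -0.7941]
A−BK = [-0.7647 2.8824; -1.1765 4.5882]
AᵀP(A−BK) = [0.2132 -0.9191; -0.9191 4.2721]
P' = Q + AᵀP(A−BK) = [16.4632 -12.9191; -12.9191 13.2721]
tr(P') = 29.7353


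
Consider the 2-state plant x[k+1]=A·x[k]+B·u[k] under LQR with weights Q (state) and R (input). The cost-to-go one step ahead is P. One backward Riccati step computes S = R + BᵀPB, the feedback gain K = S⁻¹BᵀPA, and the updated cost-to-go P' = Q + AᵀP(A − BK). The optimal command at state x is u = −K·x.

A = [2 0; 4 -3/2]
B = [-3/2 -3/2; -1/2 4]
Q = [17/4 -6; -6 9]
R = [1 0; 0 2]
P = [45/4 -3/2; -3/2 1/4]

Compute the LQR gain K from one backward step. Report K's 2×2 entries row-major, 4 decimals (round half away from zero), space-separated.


BᵀP = [-16.1250 2.1250; -22.8750 3.2500]
S = R + BᵀPB = [1 0; 0 2] + [23.1250 32.6875; 32.6875 47.3125] = [24.1250 32.6875; 32.6875 49.3125]
BᵀPA = [-23.7500 -3.1875; -32.7500 -4.8750]
K = S⁻¹·BᵀPA = [-0.8306 0.0179; -0.1136 -0.1107]
A−BK = [0.5838 -0.1392; 4.0391 -1.0482]
AᵀP(A−BK) = [1.5544 -0.2011; -0.2011 0.0798]
P' = Q + AᵀP(A−BK) = [5.8044 -6.2011; -6.2011 9.0798]
tr(P') = 14.8841

-0.8306 0.0179 -0.1136 -0.1107


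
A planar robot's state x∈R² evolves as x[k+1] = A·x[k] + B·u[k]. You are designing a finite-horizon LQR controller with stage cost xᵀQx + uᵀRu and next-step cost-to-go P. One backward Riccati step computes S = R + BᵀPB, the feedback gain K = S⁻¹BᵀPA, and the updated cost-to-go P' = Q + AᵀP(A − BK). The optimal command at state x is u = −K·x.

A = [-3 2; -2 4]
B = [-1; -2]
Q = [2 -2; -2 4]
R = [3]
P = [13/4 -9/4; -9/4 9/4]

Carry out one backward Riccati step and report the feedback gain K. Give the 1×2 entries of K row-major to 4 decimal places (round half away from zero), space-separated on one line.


0.1200 -1.0400

BᵀP = [1.2500 -2.2500]
S = R + BᵀPB = [3] + [3.2500] = [6.2500]
BᵀPA = [0.7500 -6.5000]
K = S⁻¹·BᵀPA = [0.1200 -1.0400]
A−BK = [-2.8800 0.9600; -1.7600 1.9200]
AᵀP(A−BK) = [11.1600 -0.7200; -0.7200 6.2400]
P' = Q + AᵀP(A−BK) = [13.1600 -2.7200; -2.7200 10.2400]
tr(P') = 23.4000


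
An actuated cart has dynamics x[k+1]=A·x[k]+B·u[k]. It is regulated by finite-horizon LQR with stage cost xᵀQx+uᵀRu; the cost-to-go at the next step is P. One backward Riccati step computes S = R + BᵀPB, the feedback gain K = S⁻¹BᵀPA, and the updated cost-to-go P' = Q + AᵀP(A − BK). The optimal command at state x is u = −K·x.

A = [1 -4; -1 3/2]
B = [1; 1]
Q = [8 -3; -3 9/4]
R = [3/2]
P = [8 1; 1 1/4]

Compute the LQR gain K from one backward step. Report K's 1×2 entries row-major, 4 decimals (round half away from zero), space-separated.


0.6596 -2.9043

BᵀP = [9.0000 1.2500]
S = R + BᵀPB = [3/2] + [10.2500] = [11.7500]
BᵀPA = [7.7500 -34.1250]
K = S⁻¹·BᵀPA = [0.6596 -2.9043]
A−BK = [0.3404 -1.0957; -1.6596 4.4043]
AᵀP(A−BK) = [1.1383 -4.3670; -4.3670 17.4548]
P' = Q + AᵀP(A−BK) = [9.1383 -7.3670; -7.3670 19.7048]
tr(P') = 28.8431


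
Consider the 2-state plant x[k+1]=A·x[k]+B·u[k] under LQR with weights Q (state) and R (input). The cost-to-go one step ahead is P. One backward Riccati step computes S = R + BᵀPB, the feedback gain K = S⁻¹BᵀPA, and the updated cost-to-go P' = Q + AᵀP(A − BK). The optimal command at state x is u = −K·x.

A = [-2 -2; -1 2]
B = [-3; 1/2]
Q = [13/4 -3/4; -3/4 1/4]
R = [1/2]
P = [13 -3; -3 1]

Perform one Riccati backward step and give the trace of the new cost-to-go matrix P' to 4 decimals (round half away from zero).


5.2712

BᵀP = [-40.5000 9.5000]
S = R + BᵀPB = [1/2] + [126.2500] = [126.7500]
BᵀPA = [71.5000 100.0000]
K = S⁻¹·BᵀPA = [0.5641 0.7890]
A−BK = [-0.3077 0.3669; -1.2821 1.6055]
AᵀP(A−BK) = [0.6667 -0.4103; -0.4103 1.1045]
P' = Q + AᵀP(A−BK) = [3.9167 -1.1603; -1.1603 1.3545]
tr(P') = 5.2712


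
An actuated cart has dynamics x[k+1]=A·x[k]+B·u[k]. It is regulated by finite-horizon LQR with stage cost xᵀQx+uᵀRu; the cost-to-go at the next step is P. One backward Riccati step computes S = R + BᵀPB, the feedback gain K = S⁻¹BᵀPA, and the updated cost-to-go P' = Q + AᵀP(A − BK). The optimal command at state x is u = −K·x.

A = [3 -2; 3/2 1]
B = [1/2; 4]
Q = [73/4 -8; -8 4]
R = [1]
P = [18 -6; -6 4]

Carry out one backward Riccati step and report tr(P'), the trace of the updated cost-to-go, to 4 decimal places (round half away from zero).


BᵀP = [-15.0000 13.0000]
S = R + BᵀPB = [1] + [44.5000] = [45.5000]
BᵀPA = [-25.5000 43.0000]
K = S⁻¹·BᵀPA = [-0.5604 0.9451]
A−BK = [3.2802 -2.4725; 3.7418 -2.7802]
AᵀP(A−BK) = [102.7088 -77.9011; -77.9011 59.3626]
P' = Q + AᵀP(A−BK) = [120.9588 -85.9011; -85.9011 63.3626]
tr(P') = 184.3214

184.3214


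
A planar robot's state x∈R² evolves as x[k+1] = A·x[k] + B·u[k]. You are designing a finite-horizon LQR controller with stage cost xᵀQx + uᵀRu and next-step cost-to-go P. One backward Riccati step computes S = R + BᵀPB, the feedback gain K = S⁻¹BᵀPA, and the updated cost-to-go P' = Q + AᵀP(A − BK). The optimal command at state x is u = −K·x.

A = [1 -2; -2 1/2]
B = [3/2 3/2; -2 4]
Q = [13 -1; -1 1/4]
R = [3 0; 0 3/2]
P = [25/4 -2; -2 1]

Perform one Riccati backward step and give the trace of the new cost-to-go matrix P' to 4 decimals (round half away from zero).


17.6507

BᵀP = [13.3750 -5.0000; 1.3750 1.0000]
S = R + BᵀPB = [3 0; 0 3/2] + [30.0625 0.0625; 0.0625 6.0625] = [33.0625 0.0625; 0.0625 7.5625]
BᵀPA = [23.3750 -29.2500; -0.6250 -2.2500]
K = S⁻¹·BᵀPA = [0.7072 -0.8841; -0.0885 -0.2902]
A−BK = [0.0720 -0.2385; -0.2317 -0.1074]
AᵀP(A−BK) = [1.6648 -2.0146; -2.0146 2.7359]
P' = Q + AᵀP(A−BK) = [14.6648 -3.0146; -3.0146 2.9859]
tr(P') = 17.6507


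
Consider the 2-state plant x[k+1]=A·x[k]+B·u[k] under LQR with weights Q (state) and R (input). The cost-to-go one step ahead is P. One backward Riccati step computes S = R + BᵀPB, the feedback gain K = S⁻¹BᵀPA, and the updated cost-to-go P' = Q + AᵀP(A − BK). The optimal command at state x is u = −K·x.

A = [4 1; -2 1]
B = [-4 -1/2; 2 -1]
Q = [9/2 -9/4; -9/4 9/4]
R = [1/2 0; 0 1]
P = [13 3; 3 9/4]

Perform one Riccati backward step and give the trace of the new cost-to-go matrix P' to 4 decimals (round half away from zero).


BᵀP = [-46.0000 -7.5000; -9.5000 -3.7500]
S = R + BᵀPB = [1/2 0; 0 1] + [169.0000 30.5000; 30.5000 8.5000] = [169.5000 30.5000; 30.5000 9.5000]
BᵀPA = [-169.0000 -53.5000; -30.5000 -13.2500]
K = S⁻¹·BᵀPA = [-0.9930 -0.1531; -0.0224 -0.9031]
A−BK = [0.0167 -0.0641; -0.0364 0.4031]
AᵀP(A−BK) = [0.4965 0.0766; 0.0766 1.0914]
P' = Q + AᵀP(A−BK) = [4.9965 -2.1734; -2.1734 3.3414]
tr(P') = 8.3379

8.3379


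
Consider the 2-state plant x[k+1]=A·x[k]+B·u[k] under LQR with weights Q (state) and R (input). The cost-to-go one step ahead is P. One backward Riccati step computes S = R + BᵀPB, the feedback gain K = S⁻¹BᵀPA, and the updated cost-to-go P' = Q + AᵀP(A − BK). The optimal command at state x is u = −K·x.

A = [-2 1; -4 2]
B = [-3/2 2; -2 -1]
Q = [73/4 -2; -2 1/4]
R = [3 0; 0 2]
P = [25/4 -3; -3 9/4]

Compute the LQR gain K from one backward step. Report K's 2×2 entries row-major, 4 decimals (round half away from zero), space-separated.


1.0171 -0.5086 0.2149 -0.1075

BᵀP = [-3.3750 0.0000; 15.5000 -8.2500]
S = R + BᵀPB = [3 0; 0 2] + [5.0625 -6.7500; -6.7500 39.2500] = [8.0625 -6.7500; -6.7500 41.2500]
BᵀPA = [6.7500 -3.3750; 2.0000 -1.0000]
K = S⁻¹·BᵀPA = [1.0171 -0.5086; 0.2149 -0.1075]
A−BK = [-0.9041 0.4521; -1.7508 0.8754]
AᵀP(A−BK) = [5.7044 -2.8522; -2.8522 1.4261]
P' = Q + AᵀP(A−BK) = [23.9544 -4.8522; -4.8522 1.6761]
tr(P') = 25.6305


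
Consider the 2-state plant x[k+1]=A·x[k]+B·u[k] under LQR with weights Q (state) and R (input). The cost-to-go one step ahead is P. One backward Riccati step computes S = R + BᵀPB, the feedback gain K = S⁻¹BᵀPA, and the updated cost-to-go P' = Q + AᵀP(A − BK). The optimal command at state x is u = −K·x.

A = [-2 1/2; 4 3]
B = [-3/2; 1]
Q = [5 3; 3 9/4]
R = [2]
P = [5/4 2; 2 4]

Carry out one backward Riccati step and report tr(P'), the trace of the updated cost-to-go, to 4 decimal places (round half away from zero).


BᵀP = [0.1250 1.0000]
S = R + BᵀPB = [2] + [0.8125] = [2.8125]
BᵀPA = [3.7500 3.0625]
K = S⁻¹·BᵀPA = [1.3333 1.0889]
A−BK = [0.0000 2.1333; 2.6667 1.9111]
AᵀP(A−BK) = [32.0000 34.6667; 34.6667 38.9778]
P' = Q + AᵀP(A−BK) = [37.0000 37.6667; 37.6667 41.2278]
tr(P') = 78.2278

78.2278


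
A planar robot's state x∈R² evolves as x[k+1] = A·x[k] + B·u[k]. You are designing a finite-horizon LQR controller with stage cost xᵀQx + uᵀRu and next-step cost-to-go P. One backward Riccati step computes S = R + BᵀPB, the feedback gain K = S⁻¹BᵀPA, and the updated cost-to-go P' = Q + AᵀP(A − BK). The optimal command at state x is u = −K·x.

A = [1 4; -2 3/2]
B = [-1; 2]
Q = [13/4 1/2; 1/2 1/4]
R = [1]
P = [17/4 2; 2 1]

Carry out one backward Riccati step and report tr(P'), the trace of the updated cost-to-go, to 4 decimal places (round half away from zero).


BᵀP = [-0.2500 0.0000]
S = R + BᵀPB = [1] + [0.2500] = [1.2500]
BᵀPA = [-0.2500 -1.0000]
K = S⁻¹·BᵀPA = [-0.2000 -0.8000]
A−BK = [0.8000 3.2000; -1.6000 3.1000]
AᵀP(A−BK) = [0.2000 0.8000; 0.8000 93.4500]
P' = Q + AᵀP(A−BK) = [3.4500 1.3000; 1.3000 93.7000]
tr(P') = 97.1500

97.1500


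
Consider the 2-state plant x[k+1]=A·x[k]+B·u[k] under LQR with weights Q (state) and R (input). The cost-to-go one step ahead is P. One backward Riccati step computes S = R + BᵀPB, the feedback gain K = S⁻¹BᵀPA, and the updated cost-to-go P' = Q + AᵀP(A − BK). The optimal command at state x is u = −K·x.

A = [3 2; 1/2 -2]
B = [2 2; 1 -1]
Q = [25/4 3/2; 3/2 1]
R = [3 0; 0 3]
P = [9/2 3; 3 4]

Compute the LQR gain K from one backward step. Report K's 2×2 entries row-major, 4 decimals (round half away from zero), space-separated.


0.9368 -0.2105 0.4526 0.8421

BᵀP = [12.0000 10.0000; 6.0000 2.0000]
S = R + BᵀPB = [3 0; 0 3] + [34.0000 14.0000; 14.0000 10.0000] = [37.0000 14.0000; 14.0000 13.0000]
BᵀPA = [41.0000 4.0000; 19.0000 8.0000]
K = S⁻¹·BᵀPA = [0.9368 -0.2105; 0.4526 0.8421]
A−BK = [0.2211 0.7368; 0.0158 -0.9474]
AᵀP(A−BK) = [3.4895 0.6316; 0.6316 4.1053]
P' = Q + AᵀP(A−BK) = [9.7395 2.1316; 2.1316 5.1053]
tr(P') = 14.8447


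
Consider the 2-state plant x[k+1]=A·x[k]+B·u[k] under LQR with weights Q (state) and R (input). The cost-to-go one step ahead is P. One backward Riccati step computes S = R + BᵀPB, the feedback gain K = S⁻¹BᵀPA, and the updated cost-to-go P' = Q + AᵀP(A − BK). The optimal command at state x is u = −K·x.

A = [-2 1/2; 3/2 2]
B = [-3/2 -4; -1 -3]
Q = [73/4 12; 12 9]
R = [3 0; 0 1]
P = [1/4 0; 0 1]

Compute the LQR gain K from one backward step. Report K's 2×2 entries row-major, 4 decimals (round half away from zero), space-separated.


BᵀP = [-0.3750 -1.0000; -1.0000 -3.0000]
S = R + BᵀPB = [3 0; 0 1] + [1.5625 4.5000; 4.5000 13.0000] = [4.5625 4.5000; 4.5000 14.0000]
BᵀPA = [-0.7500 -2.1875; -2.5000 -6.5000]
K = S⁻¹·BᵀPA = [0.0172 -0.0315; -0.1841 -0.4542]
A−BK = [-2.7106 -1.3639; 0.9649 0.6060]
AᵀP(A−BK) = [2.8027 1.5910; 1.5910 1.0415]
P' = Q + AᵀP(A−BK) = [21.0527 13.5910; 13.5910 10.0415]
tr(P') = 31.0942

0.0172 -0.0315 -0.1841 -0.4542


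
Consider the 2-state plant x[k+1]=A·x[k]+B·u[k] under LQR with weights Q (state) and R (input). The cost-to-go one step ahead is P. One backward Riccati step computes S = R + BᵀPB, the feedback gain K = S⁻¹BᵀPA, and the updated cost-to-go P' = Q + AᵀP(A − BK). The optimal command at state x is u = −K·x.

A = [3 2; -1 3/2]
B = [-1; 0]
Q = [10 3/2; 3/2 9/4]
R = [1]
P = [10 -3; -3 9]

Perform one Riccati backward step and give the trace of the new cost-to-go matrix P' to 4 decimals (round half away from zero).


50.6591

BᵀP = [-10.0000 3.0000]
S = R + BᵀPB = [1] + [10.0000] = [11.0000]
BᵀPA = [-33.0000 -15.5000]
K = S⁻¹·BᵀPA = [-3.0000 -1.4091]
A−BK = [0.0000 0.5909; -1.0000 1.5000]
AᵀP(A−BK) = [18.0000 -7.5000; -7.5000 20.4091]
P' = Q + AᵀP(A−BK) = [28.0000 -6.0000; -6.0000 22.6591]
tr(P') = 50.6591


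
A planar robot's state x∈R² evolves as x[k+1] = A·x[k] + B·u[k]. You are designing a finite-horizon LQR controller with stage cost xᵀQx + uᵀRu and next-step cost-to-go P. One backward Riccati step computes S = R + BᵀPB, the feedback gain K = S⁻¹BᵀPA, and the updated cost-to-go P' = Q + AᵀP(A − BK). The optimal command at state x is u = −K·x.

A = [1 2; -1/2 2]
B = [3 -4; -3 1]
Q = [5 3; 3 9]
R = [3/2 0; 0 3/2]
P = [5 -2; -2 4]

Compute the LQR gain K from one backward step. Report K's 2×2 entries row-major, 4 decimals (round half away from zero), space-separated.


0.1164 -0.8813 -0.1589 -1.0827

BᵀP = [21.0000 -18.0000; -22.0000 12.0000]
S = R + BᵀPB = [3/2 0; 0 3/2] + [117.0000 -102.0000; -102.0000 100.0000] = [118.5000 -102.0000; -102.0000 101.5000]
BᵀPA = [30.0000 6.0000; -28.0000 -20.0000]
K = S⁻¹·BᵀPA = [0.1164 -0.8813; -0.1589 -1.0827]
A−BK = [0.0152 0.3132; 0.0081 0.4388]
AᵀP(A−BK) = [0.0591 0.1238; 0.1238 3.6342]
P' = Q + AᵀP(A−BK) = [5.0591 3.1238; 3.1238 12.6342]
tr(P') = 17.6933


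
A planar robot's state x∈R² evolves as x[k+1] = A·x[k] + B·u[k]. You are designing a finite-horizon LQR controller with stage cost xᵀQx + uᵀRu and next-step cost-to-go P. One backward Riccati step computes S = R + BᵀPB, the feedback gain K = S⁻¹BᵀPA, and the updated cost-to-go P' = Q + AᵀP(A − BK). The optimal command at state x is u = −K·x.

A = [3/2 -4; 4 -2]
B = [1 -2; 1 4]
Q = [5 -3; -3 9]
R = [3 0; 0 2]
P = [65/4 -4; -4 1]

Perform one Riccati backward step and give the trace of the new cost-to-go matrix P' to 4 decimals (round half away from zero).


17.5848

BᵀP = [12.2500 -3.0000; -48.5000 12.0000]
S = R + BᵀPB = [3 0; 0 2] + [9.2500 -36.5000; -36.5000 145.0000] = [12.2500 -36.5000; -36.5000 147.0000]
BᵀPA = [6.3750 -43.0000; -24.7500 170.0000]
K = S⁻¹·BᵀPA = [0.0720 -0.2476; -0.1505 1.0950]
A−BK = [1.1270 -1.5624; 4.5299 -6.1323]
AᵀP(A−BK) = [0.3789 -0.8207; -0.8207 3.2060]
P' = Q + AᵀP(A−BK) = [5.3789 -3.8207; -3.8207 12.2060]
tr(P') = 17.5848


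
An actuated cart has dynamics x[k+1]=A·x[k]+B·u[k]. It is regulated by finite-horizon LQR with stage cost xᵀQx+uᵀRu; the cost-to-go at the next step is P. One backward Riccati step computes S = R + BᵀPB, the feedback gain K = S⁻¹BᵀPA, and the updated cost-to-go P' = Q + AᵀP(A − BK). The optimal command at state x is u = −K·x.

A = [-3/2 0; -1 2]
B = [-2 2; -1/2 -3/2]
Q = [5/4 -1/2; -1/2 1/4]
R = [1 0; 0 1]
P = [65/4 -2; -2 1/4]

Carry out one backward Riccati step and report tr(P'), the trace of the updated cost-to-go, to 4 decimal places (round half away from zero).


1.7492

BᵀP = [-31.5000 3.8750; 35.5000 -4.3750]
S = R + BᵀPB = [1 0; 0 1] + [61.0625 -68.8125; -68.8125 77.5625] = [62.0625 -68.8125; -68.8125 78.5625]
BᵀPA = [43.3750 7.7500; -48.8750 -8.7500]
K = S⁻¹·BᵀPA = [0.3160 0.0480; -0.3453 -0.0693]
A−BK = [-0.1773 0.2347; -1.3600 1.9200]
AᵀP(A−BK) = [0.2278 0.0293; 0.0293 0.0213]
P' = Q + AᵀP(A−BK) = [1.4778 -0.4707; -0.4707 0.2713]
tr(P') = 1.7492


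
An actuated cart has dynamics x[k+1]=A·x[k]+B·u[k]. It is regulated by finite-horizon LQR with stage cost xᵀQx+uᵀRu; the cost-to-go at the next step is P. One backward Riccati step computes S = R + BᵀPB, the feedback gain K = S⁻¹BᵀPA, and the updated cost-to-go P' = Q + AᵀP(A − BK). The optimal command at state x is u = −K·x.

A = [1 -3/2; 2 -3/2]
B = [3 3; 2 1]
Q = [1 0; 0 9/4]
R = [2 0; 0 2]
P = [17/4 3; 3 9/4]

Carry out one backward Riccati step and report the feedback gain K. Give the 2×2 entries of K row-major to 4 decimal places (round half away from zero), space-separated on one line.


0.3416 -0.3480 0.2384 -0.2682

BᵀP = [18.7500 13.5000; 15.7500 11.2500]
S = R + BᵀPB = [2 0; 0 2] + [83.2500 69.7500; 69.7500 58.5000] = [85.2500 69.7500; 69.7500 60.5000]
BᵀPA = [45.7500 -48.3750; 38.2500 -40.5000]
K = S⁻¹·BᵀPA = [0.3416 -0.3480; 0.2384 -0.2682]
A−BK = [-0.7400 0.3486; 1.0784 -0.5358]
AᵀP(A−BK) = [0.5029 -0.4448; -0.4448 0.4278]
P' = Q + AᵀP(A−BK) = [1.5029 -0.4448; -0.4448 2.6778]
tr(P') = 4.1807


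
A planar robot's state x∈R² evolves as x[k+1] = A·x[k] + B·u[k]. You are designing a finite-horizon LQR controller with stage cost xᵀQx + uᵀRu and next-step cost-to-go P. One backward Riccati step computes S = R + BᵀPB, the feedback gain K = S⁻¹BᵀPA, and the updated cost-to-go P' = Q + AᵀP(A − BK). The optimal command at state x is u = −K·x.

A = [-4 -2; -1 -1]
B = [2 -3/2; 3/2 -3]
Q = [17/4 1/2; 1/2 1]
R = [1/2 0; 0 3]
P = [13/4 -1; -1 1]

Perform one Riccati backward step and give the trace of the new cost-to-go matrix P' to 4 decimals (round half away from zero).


10.5804

BᵀP = [5.0000 -0.5000; -1.8750 -1.5000]
S = R + BᵀPB = [1/2 0; 0 3] + [9.2500 -6.0000; -6.0000 7.3125] = [9.7500 -6.0000; -6.0000 10.3125]
BᵀPA = [-19.5000 -9.5000; 9.0000 5.2500]
K = S⁻¹·BᵀPA = [-2.2789 -1.0298; -0.4532 -0.0901]
A−BK = [-0.1220 -0.0755; 1.0588 0.2745]
AᵀP(A−BK) = [4.6405 1.7298; 1.7298 0.6899]
P' = Q + AᵀP(A−BK) = [8.8905 2.2298; 2.2298 1.6899]
tr(P') = 10.5804


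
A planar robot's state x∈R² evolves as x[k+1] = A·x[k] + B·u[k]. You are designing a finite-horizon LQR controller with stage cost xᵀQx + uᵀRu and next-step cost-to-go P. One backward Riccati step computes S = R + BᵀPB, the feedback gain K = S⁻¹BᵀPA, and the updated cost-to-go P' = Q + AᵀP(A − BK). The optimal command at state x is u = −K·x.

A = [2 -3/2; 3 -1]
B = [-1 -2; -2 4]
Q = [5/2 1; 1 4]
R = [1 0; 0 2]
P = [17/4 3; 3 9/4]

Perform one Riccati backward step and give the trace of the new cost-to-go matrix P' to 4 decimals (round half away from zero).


BᵀP = [-10.2500 -7.5000; 3.5000 3.0000]
S = R + BᵀPB = [1 0; 0 2] + [25.2500 -9.5000; -9.5000 5.0000] = [26.2500 -9.5000; -9.5000 7.0000]
BᵀPA = [-43.0000 22.8750; 16.0000 -8.2500]
K = S⁻¹·BᵀPA = [-1.5936 0.8743; 0.1230 0.0080]
A−BK = [0.6524 -0.6096; -0.6791 0.7166]
AᵀP(A−BK) = [2.7580 -1.5321; -1.5321 0.8783]
P' = Q + AᵀP(A−BK) = [5.2580 -0.5321; -0.5321 4.8783]
tr(P') = 10.1364

10.1364


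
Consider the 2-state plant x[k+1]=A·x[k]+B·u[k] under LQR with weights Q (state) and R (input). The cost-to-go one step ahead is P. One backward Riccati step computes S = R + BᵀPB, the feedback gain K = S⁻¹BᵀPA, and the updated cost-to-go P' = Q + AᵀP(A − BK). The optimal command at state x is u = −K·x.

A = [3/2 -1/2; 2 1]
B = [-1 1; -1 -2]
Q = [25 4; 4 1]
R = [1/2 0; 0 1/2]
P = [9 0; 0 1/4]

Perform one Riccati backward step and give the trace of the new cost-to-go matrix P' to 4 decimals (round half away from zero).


BᵀP = [-9.0000 -0.2500; 9.0000 -0.5000]
S = R + BᵀPB = [1/2 0; 0 1/2] + [9.2500 -8.5000; -8.5000 10.0000] = [9.7500 -8.5000; -8.5000 10.5000]
BᵀPA = [-14.0000 4.2500; 12.5000 -5.0000]
K = S⁻¹·BᵀPA = [-1.3527 0.0705; 0.0954 -0.4191]
A−BK = [0.0519 -0.0104; 0.8382 0.2324]
AᵀP(A−BK) = [1.1193 -0.0239; -0.0239 0.1048]
P' = Q + AᵀP(A−BK) = [26.1193 3.9761; 3.9761 1.1048]
tr(P') = 27.2241

27.2241


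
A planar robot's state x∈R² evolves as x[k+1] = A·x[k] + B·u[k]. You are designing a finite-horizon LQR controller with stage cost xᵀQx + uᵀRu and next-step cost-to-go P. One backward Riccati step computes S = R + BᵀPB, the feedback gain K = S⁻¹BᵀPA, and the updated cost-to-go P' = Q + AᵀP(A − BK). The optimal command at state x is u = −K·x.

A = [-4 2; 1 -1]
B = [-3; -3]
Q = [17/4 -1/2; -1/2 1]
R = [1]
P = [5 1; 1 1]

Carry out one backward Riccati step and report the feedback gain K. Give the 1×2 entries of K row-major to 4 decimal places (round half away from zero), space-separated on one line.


0.9041 -0.4110

BᵀP = [-18.0000 -6.0000]
S = R + BᵀPB = [1] + [72.0000] = [73.0000]
BᵀPA = [66.0000 -30.0000]
K = S⁻¹·BᵀPA = [0.9041 -0.4110]
A−BK = [-1.2877 0.7671; 3.7123 -2.2329]
AᵀP(A−BK) = [13.3288 -7.8767; -7.8767 4.6712]
P' = Q + AᵀP(A−BK) = [17.5788 -8.3767; -8.3767 5.6712]
tr(P') = 23.2500


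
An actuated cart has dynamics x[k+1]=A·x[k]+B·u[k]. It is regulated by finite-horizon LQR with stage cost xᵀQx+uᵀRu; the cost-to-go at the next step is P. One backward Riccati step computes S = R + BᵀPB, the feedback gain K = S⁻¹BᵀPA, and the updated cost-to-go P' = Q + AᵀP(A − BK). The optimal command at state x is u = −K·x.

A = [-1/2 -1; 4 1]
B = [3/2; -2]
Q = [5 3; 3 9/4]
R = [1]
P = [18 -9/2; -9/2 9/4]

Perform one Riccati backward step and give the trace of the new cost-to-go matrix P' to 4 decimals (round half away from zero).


14.9798

BᵀP = [36.0000 -11.2500]
S = R + BᵀPB = [1] + [76.5000] = [77.5000]
BᵀPA = [-63.0000 -47.2500]
K = S⁻¹·BᵀPA = [-0.8129 -0.6097]
A−BK = [0.7194 -0.0855; 2.3742 -0.2194]
AᵀP(A−BK) = [7.2871 -0.1597; -0.1597 0.4427]
P' = Q + AᵀP(A−BK) = [12.2871 2.8403; 2.8403 2.6927]
tr(P') = 14.9798


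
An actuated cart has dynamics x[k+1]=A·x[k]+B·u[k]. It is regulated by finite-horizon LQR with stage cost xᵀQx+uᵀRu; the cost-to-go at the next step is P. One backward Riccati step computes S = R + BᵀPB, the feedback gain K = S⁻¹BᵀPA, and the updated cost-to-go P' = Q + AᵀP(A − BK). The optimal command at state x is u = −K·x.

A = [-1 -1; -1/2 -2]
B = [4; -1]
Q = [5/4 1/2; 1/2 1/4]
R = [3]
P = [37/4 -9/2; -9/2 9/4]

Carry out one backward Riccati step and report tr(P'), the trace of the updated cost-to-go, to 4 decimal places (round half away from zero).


BᵀP = [41.5000 -20.2500]
S = R + BᵀPB = [3] + [186.2500] = [189.2500]
BᵀPA = [-31.3750 -1.0000]
K = S⁻¹·BᵀPA = [-0.1658 -0.0053]
A−BK = [-0.3369 -0.9789; -0.6658 -2.0053]
AᵀP(A−BK) = [0.1110 0.0842; 0.0842 0.2447]
P' = Q + AᵀP(A−BK) = [1.3610 0.5842; 0.5842 0.4947]
tr(P') = 1.8557

1.8557


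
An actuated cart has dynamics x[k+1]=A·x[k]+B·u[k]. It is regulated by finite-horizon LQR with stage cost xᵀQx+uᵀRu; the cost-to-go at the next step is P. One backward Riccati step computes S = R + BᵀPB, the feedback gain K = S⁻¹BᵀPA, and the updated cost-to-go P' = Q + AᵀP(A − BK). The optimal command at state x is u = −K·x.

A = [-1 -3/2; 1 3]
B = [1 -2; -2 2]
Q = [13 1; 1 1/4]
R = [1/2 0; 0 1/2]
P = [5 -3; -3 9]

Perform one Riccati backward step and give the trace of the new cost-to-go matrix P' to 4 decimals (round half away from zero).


BᵀP = [11.0000 -21.0000; -16.0000 24.0000]
S = R + BᵀPB = [1/2 0; 0 1/2] + [53.0000 -64.0000; -64.0000 80.0000] = [53.5000 -64.0000; -64.0000 80.5000]
BᵀPA = [-32.0000 -79.5000; 40.0000 96.0000]
K = S⁻¹·BᵀPA = [-0.0759 -1.2135; 0.4365 0.2278]
A−BK = [-0.0510 0.1690; -0.0249 0.1174]
AᵀP(A−BK) = [0.1091 0.0569; 0.0569 0.9101]
P' = Q + AᵀP(A−BK) = [13.1091 1.0569; 1.0569 1.1601]
tr(P') = 14.2693

14.2693


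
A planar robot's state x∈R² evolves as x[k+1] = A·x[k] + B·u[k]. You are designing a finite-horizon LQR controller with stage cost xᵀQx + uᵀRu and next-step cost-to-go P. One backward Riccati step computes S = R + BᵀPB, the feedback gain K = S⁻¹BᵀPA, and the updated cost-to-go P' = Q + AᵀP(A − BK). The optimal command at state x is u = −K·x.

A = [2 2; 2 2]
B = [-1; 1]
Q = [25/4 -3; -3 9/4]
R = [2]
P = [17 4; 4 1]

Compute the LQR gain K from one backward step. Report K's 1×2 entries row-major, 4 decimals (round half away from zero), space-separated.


BᵀP = [-13.0000 -3.0000]
S = R + BᵀPB = [2] + [10.0000] = [12.0000]
BᵀPA = [-32.0000 -32.0000]
K = S⁻¹·BᵀPA = [-2.6667 -2.6667]
A−BK = [-0.6667 -0.6667; 4.6667 4.6667]
AᵀP(A−BK) = [18.6667 18.6667; 18.6667 18.6667]
P' = Q + AᵀP(A−BK) = [24.9167 15.6667; 15.6667 20.9167]
tr(P') = 45.8333

-2.6667 -2.6667


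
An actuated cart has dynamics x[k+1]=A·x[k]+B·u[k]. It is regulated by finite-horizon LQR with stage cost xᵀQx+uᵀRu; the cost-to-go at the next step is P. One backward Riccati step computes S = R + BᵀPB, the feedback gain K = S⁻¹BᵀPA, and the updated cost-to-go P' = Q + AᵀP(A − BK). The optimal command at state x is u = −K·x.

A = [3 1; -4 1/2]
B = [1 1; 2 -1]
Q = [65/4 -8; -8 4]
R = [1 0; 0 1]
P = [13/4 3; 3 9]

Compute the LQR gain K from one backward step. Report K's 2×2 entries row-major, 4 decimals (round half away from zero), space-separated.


-0.4860 0.4605 2.6262 0.3671

BᵀP = [9.2500 21.0000; 0.2500 -6.0000]
S = R + BᵀPB = [1 0; 0 1] + [51.2500 -11.7500; -11.7500 6.2500] = [52.2500 -11.7500; -11.7500 7.2500]
BᵀPA = [-56.2500 19.7500; 24.7500 -2.7500]
K = S⁻¹·BᵀPA = [-0.4860 0.4605; 2.6262 0.3671]
A−BK = [0.8598 0.1724; -0.4019 -0.0540]
AᵀP(A−BK) = [8.9159 1.0701; 1.0701 0.4138]
P' = Q + AᵀP(A−BK) = [25.1659 -6.9299; -6.9299 4.4138]
tr(P') = 29.5797


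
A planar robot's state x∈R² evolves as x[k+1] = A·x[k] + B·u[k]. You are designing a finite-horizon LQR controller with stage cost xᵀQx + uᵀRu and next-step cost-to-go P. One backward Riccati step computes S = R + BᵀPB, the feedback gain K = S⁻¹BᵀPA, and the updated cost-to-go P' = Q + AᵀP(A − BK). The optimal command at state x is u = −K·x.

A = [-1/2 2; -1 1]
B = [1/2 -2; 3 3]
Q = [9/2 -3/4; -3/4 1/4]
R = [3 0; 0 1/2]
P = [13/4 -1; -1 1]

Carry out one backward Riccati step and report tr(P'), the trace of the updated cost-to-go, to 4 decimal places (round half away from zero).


BᵀP = [-1.3750 2.5000; -9.5000 5.0000]
S = R + BᵀPB = [3 0; 0 1/2] + [6.8125 10.2500; 10.2500 34.0000] = [9.8125 10.2500; 10.2500 34.5000]
BᵀPA = [-1.8125 -0.2500; -0.2500 -14.0000]
K = S⁻¹·BᵀPA = [-0.2569 0.5777; 0.0691 -0.5774]
A−BK = [-0.2334 0.5563; -0.4366 0.9992]
AᵀP(A−BK) = [0.3642 -0.8473; -0.8473 2.0604]
P' = Q + AᵀP(A−BK) = [4.8642 -1.5973; -1.5973 2.3104]
tr(P') = 7.1746

7.1746


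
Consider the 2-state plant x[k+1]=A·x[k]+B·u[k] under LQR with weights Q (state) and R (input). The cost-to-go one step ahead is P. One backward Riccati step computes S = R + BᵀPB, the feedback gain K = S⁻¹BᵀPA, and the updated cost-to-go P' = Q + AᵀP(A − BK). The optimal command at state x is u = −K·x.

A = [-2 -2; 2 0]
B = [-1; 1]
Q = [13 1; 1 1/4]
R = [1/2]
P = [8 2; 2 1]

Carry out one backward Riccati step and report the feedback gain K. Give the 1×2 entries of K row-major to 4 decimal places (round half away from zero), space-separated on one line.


1.8182 2.1818

BᵀP = [-6.0000 -1.0000]
S = R + BᵀPB = [1/2] + [5.0000] = [5.5000]
BᵀPA = [10.0000 12.0000]
K = S⁻¹·BᵀPA = [1.8182 2.1818]
A−BK = [-0.1818 0.1818; 0.1818 -2.1818]
AᵀP(A−BK) = [1.8182 2.1818; 2.1818 5.8182]
P' = Q + AᵀP(A−BK) = [14.8182 3.1818; 3.1818 6.0682]
tr(P') = 20.8864


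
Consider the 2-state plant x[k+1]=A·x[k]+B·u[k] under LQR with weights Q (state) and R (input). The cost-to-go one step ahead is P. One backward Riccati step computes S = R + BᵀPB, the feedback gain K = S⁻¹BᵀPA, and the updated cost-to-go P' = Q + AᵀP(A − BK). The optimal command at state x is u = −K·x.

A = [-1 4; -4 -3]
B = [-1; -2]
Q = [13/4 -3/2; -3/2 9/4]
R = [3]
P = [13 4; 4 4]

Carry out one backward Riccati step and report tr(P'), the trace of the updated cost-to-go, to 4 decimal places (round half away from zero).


BᵀP = [-21.0000 -12.0000]
S = R + BᵀPB = [3] + [45.0000] = [48.0000]
BᵀPA = [69.0000 -48.0000]
K = S⁻¹·BᵀPA = [1.4375 -1.0000]
A−BK = [0.4375 3.0000; -1.1250 -5.0000]
AᵀP(A−BK) = [9.8125 13.0000; 13.0000 100.0000]
P' = Q + AᵀP(A−BK) = [13.0625 11.5000; 11.5000 102.2500]
tr(P') = 115.3125

115.3125


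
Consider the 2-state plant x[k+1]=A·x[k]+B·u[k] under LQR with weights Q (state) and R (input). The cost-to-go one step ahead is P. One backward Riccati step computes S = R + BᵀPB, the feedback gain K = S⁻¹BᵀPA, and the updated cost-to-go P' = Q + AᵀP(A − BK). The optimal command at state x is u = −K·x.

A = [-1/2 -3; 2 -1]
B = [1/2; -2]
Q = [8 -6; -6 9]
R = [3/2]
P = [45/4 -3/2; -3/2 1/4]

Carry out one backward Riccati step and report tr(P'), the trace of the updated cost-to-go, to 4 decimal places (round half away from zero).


BᵀP = [8.6250 -1.2500]
S = R + BᵀPB = [3/2] + [6.8125] = [8.3125]
BᵀPA = [-6.8125 -24.6250]
K = S⁻¹·BᵀPA = [-0.8195 -2.9624]
A−BK = [-0.0902 -1.5188; 0.3609 -6.9248]
AᵀP(A−BK) = [1.2293 4.4436; 4.4436 19.5508]
P' = Q + AᵀP(A−BK) = [9.2293 -1.5564; -1.5564 28.5508]
tr(P') = 37.7801

37.7801


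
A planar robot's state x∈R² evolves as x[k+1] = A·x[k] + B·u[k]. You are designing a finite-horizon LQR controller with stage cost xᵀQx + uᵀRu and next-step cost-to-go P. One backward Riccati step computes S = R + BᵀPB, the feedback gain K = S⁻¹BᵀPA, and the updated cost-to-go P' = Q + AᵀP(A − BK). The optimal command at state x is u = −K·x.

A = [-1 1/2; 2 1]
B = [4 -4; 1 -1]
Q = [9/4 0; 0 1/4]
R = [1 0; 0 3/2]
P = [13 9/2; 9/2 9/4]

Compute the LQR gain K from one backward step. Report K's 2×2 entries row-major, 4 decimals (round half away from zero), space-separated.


-0.0389 0.1179 0.0259 -0.0786

BᵀP = [56.5000 20.2500; -56.5000 -20.2500]
S = R + BᵀPB = [1 0; 0 3/2] + [246.2500 -246.2500; -246.2500 246.2500] = [247.2500 -246.2500; -246.2500 247.7500]
BᵀPA = [-16.0000 48.5000; 16.0000 -48.5000]
K = S⁻¹·BᵀPA = [-0.0389 0.1179; 0.0259 -0.0786]
A−BK = [-0.7407 -0.2859; 2.0648 0.8035]
AᵀP(A−BK) = [2.9629 1.1436; 1.1436 0.4709]
P' = Q + AᵀP(A−BK) = [5.2129 1.1436; 1.1436 0.7209]
tr(P') = 5.9339


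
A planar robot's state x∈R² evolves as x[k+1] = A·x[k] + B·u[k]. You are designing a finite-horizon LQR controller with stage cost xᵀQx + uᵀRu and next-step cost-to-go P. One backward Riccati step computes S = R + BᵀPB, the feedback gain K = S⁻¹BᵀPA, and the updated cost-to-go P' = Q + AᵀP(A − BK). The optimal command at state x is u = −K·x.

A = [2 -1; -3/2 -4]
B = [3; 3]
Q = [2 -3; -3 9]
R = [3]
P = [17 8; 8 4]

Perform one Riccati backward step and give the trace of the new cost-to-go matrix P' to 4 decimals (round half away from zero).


14.8304

BᵀP = [75.0000 36.0000]
S = R + BᵀPB = [3] + [333.0000] = [336.0000]
BᵀPA = [96.0000 -219.0000]
K = S⁻¹·BᵀPA = [0.2857 -0.6518]
A−BK = [1.1429 0.9554; -2.3571 -2.0446]
AᵀP(A−BK) = [1.5714 0.5714; 0.5714 2.2589]
P' = Q + AᵀP(A−BK) = [3.5714 -2.4286; -2.4286 11.2589]
tr(P') = 14.8304


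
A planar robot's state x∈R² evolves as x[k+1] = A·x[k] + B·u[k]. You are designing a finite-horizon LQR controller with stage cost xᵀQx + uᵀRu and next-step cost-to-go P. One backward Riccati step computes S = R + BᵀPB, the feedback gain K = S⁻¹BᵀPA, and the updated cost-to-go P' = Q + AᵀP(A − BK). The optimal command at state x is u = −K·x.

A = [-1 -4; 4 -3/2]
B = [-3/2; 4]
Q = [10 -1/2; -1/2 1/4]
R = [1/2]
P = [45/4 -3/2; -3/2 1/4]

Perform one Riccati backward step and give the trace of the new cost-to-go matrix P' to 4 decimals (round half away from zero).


16.2004

BᵀP = [-22.8750 3.2500]
S = R + BᵀPB = [1/2] + [47.3125] = [47.8125]
BᵀPA = [35.8750 86.6250]
K = S⁻¹·BᵀPA = [0.7503 1.8118]
A−BK = [0.1255 -1.2824; 0.9987 -8.7471]
AᵀP(A−BK) = [0.3320 0.2529; 0.2529 5.6184]
P' = Q + AᵀP(A−BK) = [10.3320 -0.2471; -0.2471 5.8684]
tr(P') = 16.2004


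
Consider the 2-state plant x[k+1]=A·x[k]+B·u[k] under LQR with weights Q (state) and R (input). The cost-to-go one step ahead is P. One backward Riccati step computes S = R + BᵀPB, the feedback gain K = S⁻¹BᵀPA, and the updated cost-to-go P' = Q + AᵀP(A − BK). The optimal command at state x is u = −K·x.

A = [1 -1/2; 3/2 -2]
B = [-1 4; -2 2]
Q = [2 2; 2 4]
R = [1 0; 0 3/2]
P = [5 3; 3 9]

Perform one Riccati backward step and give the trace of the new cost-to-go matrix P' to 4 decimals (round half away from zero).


7.6377

BᵀP = [-11.0000 -21.0000; 26.0000 30.0000]
S = R + BᵀPB = [1 0; 0 3/2] + [53.0000 -86.0000; -86.0000 164.0000] = [54.0000 -86.0000; -86.0000 165.5000]
BᵀPA = [-42.5000 47.5000; 71.0000 -73.0000]
K = S⁻¹·BᵀPA = [-0.6020 1.0274; 0.1162 0.0928]
A−BK = [-0.0667 0.1562; 0.0636 -0.1308]
AᵀP(A−BK) = [0.4159 -0.6733; -0.6733 1.2219]
P' = Q + AᵀP(A−BK) = [2.4159 1.3267; 1.3267 5.2219]
tr(P') = 7.6377


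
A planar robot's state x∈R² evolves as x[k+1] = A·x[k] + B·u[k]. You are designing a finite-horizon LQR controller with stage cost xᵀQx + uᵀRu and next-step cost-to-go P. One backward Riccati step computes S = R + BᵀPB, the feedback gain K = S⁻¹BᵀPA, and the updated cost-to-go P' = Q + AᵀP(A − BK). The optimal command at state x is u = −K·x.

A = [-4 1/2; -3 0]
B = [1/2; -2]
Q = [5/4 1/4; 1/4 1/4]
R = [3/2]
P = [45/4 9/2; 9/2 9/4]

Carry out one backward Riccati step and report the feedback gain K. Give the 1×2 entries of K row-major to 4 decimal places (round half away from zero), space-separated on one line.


4.6957 -0.3913

BᵀP = [-3.3750 -2.2500]
S = R + BᵀPB = [3/2] + [2.8125] = [4.3125]
BᵀPA = [20.2500 -1.6875]
K = S⁻¹·BᵀPA = [4.6957 -0.3913]
A−BK = [-6.3478 0.6957; 6.3913 -0.7826]
AᵀP(A−BK) = [213.1630 -21.3261; -21.3261 2.1522]
P' = Q + AᵀP(A−BK) = [214.4130 -21.0761; -21.0761 2.4022]
tr(P') = 216.8152


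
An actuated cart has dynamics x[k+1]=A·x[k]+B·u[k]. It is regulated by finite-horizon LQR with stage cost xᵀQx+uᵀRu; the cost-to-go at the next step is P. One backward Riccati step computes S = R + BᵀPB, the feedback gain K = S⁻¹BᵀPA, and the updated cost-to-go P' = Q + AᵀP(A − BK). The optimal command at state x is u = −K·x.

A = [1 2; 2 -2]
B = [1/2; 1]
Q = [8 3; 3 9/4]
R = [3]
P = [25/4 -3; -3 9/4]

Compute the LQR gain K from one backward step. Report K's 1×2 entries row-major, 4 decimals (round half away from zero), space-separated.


BᵀP = [0.1250 0.7500]
S = R + BᵀPB = [3] + [0.8125] = [3.8125]
BᵀPA = [1.6250 -1.2500]
K = S⁻¹·BᵀPA = [0.4262 -0.3279]
A−BK = [0.7869 2.1639; 1.5738 -1.6721]
AᵀP(A−BK) = [2.5574 -1.9672; -1.9672 57.5902]
P' = Q + AᵀP(A−BK) = [10.5574 1.0328; 1.0328 59.8402]
tr(P') = 70.3975

0.4262 -0.3279


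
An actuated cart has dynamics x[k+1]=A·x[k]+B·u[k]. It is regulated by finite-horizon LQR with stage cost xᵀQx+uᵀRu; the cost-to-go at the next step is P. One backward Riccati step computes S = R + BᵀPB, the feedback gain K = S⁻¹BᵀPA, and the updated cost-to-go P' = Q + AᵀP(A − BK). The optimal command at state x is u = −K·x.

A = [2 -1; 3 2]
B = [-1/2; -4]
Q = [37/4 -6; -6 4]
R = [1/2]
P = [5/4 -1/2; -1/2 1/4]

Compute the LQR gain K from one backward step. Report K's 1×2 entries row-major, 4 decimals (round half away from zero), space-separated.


0.1778 -1.0222

BᵀP = [1.3750 -0.7500]
S = R + BᵀPB = [1/2] + [2.3125] = [2.8125]
BᵀPA = [0.5000 -2.8750]
K = S⁻¹·BᵀPA = [0.1778 -1.0222]
A−BK = [2.0889 -1.5111; 3.7111 -2.0889]
AᵀP(A−BK) = [1.1611 -0.9889; -0.9889 1.3111]
P' = Q + AᵀP(A−BK) = [10.4111 -6.9889; -6.9889 5.3111]
tr(P') = 15.7222


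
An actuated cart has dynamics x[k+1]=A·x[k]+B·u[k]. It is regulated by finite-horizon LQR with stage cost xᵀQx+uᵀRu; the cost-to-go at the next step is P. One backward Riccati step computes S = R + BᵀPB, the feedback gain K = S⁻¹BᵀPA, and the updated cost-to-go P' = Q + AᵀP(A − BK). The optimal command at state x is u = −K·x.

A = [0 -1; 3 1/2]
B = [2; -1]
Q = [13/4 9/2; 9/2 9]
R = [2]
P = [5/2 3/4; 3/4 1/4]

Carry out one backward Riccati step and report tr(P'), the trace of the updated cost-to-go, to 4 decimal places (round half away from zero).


13.3716

BᵀP = [4.2500 1.2500]
S = R + BᵀPB = [2] + [7.2500] = [9.2500]
BᵀPA = [3.7500 -3.6250]
K = S⁻¹·BᵀPA = [0.4054 -0.3919]
A−BK = [-0.8108 -0.2162; 3.4054 0.1081]
AᵀP(A−BK) = [0.7297 -0.4054; -0.4054 0.3919]
P' = Q + AᵀP(A−BK) = [3.9797 4.0946; 4.0946 9.3919]
tr(P') = 13.3716


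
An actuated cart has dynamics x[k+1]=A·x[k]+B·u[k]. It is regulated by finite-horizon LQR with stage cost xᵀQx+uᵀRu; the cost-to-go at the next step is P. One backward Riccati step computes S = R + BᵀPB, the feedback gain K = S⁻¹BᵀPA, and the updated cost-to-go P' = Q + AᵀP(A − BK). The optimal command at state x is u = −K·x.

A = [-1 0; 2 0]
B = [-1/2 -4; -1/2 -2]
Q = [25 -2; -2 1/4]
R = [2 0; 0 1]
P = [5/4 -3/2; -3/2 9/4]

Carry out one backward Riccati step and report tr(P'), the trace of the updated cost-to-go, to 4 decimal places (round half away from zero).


BᵀP = [0.1250 -0.3750; -2.0000 1.5000]
S = R + BᵀPB = [2 0; 0 1] + [0.1250 0.2500; 0.2500 5.0000] = [2.1250 0.2500; 0.2500 6.0000]
BᵀPA = [-0.8750 0.0000; 5.0000 0.0000]
K = S⁻¹·BᵀPA = [-0.5123 0.0000; 0.8547 0.0000]
A−BK = [2.1626 0.0000; 3.4532 0.0000]
AᵀP(A−BK) = [11.5283 0.0000; 0.0000 0.0000]
P' = Q + AᵀP(A−BK) = [36.5283 -2.0000; -2.0000 0.2500]
tr(P') = 36.7783

36.7783
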